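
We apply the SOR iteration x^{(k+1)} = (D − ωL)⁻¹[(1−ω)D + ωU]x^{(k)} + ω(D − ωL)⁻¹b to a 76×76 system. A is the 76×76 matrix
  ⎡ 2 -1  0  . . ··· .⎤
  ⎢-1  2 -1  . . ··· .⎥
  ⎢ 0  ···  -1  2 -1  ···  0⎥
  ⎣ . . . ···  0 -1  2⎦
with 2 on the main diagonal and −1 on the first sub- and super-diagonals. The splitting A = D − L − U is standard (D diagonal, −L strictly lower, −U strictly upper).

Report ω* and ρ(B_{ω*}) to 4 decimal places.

ω* = 1.9216, ρ_SOR = 0.9216

n=76: λ(B_J) = 1 − λ(A)/2 = cos(kπ/77); k=1 gives ρ_J = 0.9992.
root = sin(π/77) = 0.04079  (since 1−cos² = sin²).
ω* = 2/(1 + 0.04079) = 2/1.04079 = 1.9216.
At ω = 1.9216 every |λ(B_ω)| = ω−1, so ρ_SOR = 0.9216.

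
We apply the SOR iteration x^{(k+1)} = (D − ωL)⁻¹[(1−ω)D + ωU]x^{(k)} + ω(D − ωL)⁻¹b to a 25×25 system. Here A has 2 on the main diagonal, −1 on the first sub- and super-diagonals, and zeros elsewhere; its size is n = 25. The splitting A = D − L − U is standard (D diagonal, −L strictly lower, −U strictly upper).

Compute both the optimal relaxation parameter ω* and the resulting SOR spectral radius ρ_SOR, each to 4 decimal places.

ω* = 1.7849, ρ_SOR = 0.7849

With n=25, ρ(Jacobi) = cos(π/26) = 0.9927.
√(1−ρ_J²) simplifies to sin(π/26) = 0.12054.
So ω* = 2/1.12054 = 1.7849 (Young).
ρ_SOR = ω* − 1 = 1.7849 − 1 = 0.7849.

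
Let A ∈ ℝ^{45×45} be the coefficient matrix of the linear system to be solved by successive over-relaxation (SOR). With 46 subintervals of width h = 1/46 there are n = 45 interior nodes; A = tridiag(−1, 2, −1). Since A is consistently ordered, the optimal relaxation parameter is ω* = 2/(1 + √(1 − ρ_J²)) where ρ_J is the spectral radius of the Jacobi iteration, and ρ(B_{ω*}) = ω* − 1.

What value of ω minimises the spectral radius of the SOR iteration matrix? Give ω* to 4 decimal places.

ω* = 1.8722

With n=45, ρ(Jacobi) = cos(π/46) = 0.9977.
1 − cos²(π/46) = sin²(π/46) ⇒ √(1−ρ_J²) = sin(π/46) = 0.06824.
ω* = 2/(1 + 0.06824) = 2/1.06824 = 1.8722.
[ρ_SOR] ω* − 1 = 0.8722.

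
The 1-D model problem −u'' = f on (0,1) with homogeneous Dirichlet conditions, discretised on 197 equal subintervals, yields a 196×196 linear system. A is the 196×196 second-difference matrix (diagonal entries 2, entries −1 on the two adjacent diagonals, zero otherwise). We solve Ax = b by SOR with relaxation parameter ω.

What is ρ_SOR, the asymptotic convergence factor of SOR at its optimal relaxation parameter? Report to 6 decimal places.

[ρ_J] n=196: ρ(B_J) = cos(π/(n+1)) = cos(π/197) = 0.999873.
√(1−ρ_J²) simplifies to sin(π/197) = 0.0159465.
ω* = 2 / (1 + 0.0159465) = 2 / 1.0159465 ≈ 1.968608.
At ω = 1.968608 every |λ(B_ω)| = ω−1, so ρ_SOR = 0.968608.

ρ_SOR = 0.968608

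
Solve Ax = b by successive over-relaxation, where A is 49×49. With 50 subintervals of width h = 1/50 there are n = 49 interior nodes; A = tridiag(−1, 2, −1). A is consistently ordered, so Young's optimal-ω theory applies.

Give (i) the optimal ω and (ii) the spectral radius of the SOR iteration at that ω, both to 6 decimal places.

spectrum of D⁻¹(L+U) = {cos(kπ/50) : 1≤k≤49}; ρ_J = cos(π/50) = 0.998027.
√(1−ρ_J²) = |sin(π/50)| = 0.0627905
Then 2/(1+√(1−ρ_J²)) = 2/(1+0.0627905); ω* = 2/1.0627905 = 1.881838.
ρ_SOR = ω* − 1 ≈ 0.881838.

ω* = 1.881838, ρ_SOR = 0.881838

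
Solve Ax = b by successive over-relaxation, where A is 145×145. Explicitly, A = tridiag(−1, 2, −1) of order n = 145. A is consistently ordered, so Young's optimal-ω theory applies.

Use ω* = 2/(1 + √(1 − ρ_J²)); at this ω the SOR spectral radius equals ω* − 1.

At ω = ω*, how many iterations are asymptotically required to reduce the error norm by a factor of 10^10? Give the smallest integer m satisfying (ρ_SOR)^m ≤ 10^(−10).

With n=145, ρ(Jacobi) = cos(π/146) = 0.9997685.
√(1−ρ_J²) simplifies to sin(π/146) = 0.0215161.
ω* = 2/(1+0.0215161) = 1.9578742
and ρ(B_{ω*}) = 1.9578742 − 1 = 0.9578742.
m ≥ 10·ln10 / (−ln 0.9578742) = 535.003; smallest integer m = 536.

m = 536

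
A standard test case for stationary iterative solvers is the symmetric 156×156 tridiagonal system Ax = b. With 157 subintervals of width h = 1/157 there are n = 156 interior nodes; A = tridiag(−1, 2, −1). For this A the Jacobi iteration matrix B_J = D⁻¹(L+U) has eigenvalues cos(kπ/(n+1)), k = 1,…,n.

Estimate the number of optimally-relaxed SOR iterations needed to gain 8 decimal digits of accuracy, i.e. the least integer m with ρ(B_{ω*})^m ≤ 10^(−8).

m = 461

n=156: λ(B_J) = 1 − λ(A)/2 = cos(kπ/157); k=1 gives ρ_J = 0.9997998.
√(1−ρ_J²) simplifies to sin(π/157) = 0.0200088.
Then 2/(1+√(1−ρ_J²)) = 2/(1+0.0200088); ω* = 2/1.0200088 = 1.9607674.
At ω = 1.9607674 every |λ(B_ω)| = ω−1, so ρ_SOR = 0.9607674.
Need (0.9607674)^m ≤ 10^(−8): m ≥ 8·ln10/|ln 0.9607674| = 18.4207/0.0400229 = 460.254 ⇒ m = 461.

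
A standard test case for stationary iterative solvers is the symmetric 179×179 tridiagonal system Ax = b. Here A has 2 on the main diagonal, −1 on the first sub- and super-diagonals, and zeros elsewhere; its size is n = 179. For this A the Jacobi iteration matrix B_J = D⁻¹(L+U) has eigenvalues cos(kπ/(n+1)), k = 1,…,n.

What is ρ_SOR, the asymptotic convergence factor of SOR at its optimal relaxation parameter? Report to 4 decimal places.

ρ_SOR = 0.9657

[ρ_J] n=179: ρ(B_J) = cos(π/(n+1)) = cos(π/180) = 0.9998.
√(1 − cos²(π/180)) = sin(π/180) ≈ 0.01745.
ω* = 2/(1+0.01745) = 1.9657
At ω = 1.9657 every |λ(B_ω)| = ω−1, so ρ_SOR = 0.9657.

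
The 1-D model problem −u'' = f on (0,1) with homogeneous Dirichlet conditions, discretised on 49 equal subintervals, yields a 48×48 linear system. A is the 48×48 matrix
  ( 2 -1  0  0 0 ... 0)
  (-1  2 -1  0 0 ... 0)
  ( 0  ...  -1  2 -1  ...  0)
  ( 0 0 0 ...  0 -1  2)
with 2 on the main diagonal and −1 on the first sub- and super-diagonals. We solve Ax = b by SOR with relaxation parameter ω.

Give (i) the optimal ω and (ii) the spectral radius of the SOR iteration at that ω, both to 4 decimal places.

½·tridiag(1,0,1) at n=48: λ_k = cos(kπ/49); max |λ| at k=1 ⇒ ρ_J = cos(π/49) ≈ 0.9979.
√(1−ρ_J²) = |sin(π/49)| = 0.06407
[ω*] 2 ÷ (1 + 0.06407) = 2 ÷ 1.06407 = 1.8796.
ρ_SOR = ω* − 1 = 1.8796 − 1 = 0.8796.

ω* = 1.8796, ρ_SOR = 0.8796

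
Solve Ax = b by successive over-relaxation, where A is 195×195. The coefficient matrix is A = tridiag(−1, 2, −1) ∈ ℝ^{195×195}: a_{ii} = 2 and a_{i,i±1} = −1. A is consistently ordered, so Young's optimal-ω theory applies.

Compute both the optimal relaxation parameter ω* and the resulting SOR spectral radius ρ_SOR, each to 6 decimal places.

[ρ_J] n=195: ρ(B_J) = cos(π/(n+1)) = cos(π/196) = 0.999872.
√(1−ρ_J²) simplifies to sin(π/196) = 0.0160278.
ω* = 2/(1 + 0.0160278) = 2/1.0160278 = 1.968450.
At ω = 1.968450 every |λ(B_ω)| = ω−1, so ρ_SOR = 0.968450.

ω* = 1.968450, ρ_SOR = 0.968450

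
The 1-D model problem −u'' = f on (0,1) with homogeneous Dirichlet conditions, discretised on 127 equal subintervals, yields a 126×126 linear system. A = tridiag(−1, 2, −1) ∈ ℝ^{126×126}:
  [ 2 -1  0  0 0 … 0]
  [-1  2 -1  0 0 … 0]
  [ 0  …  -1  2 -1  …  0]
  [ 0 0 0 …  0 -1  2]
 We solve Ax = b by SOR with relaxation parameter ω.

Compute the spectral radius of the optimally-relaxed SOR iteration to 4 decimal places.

ρ_SOR = 0.9517

[ρ_J] n=126: ρ(B_J) = cos(π/(n+1)) = cos(π/127) = 0.9997.
root = sin(π/127) = 0.02473  (since 1−cos² = sin²).
ω* = 2/(1+0.02473) = 1.9517
ρ_SOR = ω* − 1 ≈ 0.9517.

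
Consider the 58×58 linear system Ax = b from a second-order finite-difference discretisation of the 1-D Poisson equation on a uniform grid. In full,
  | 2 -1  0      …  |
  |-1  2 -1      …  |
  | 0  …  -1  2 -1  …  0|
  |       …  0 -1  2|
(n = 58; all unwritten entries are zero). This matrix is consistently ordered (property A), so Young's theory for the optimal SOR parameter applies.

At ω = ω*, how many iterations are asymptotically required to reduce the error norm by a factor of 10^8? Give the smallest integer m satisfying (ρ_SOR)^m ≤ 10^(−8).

B_J for the 58×58 system has eigenvalues cos(kπ/59); ρ_J = cos(π/59) = 0.9985827.
√(1−ρ_J²) simplifies to sin(π/59) = 0.0532222.
ω* = 2/(1 + 0.0532222) = 2/1.0532222 = 1.8989345.
ρ_SOR = ω* − 1 ≈ 0.8989345.
Need (0.8989345)^m ≤ 10^(−8): m ≥ 8·ln10/|ln 0.8989345| = 18.4207/0.106545 = 172.891 ⇒ m = 173.

m = 173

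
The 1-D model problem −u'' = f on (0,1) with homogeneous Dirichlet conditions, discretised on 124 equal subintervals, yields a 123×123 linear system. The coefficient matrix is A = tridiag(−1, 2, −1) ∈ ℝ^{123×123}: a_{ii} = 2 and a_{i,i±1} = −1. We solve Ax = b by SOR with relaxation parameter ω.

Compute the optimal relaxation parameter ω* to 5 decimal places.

n=123: λ(B_J) = 1 − λ(A)/2 = cos(kπ/124); k=1 gives ρ_J = 0.99968.
1 − cos²(π/124) = sin²(π/124) ⇒ √(1−ρ_J²) = sin(π/124) = 0.025333.
[ω*] 2 ÷ (1 + 0.025333) = 2 ÷ 1.025333 = 1.95059.
ρ_SOR = ω* − 1 ≈ 0.95059.

ω* = 1.95059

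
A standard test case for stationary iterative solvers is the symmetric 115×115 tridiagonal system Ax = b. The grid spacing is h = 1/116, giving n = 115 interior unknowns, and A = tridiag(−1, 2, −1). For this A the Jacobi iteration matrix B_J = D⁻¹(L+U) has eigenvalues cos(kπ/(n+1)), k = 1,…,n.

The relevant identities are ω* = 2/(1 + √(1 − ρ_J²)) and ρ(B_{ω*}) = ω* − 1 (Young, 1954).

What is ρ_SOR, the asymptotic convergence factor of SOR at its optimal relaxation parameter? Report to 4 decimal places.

ρ_SOR = 0.9473

n=115: λ(B_J) = 1 − λ(A)/2 = cos(kπ/116); k=1 gives ρ_J = 0.9996.
√(1−ρ_J²) = |sin(π/116)| = 0.02708
Young: ω* = 2/(1+√(1−ρ_J²)) = 2/(1+0.02708) = 2/1.02708 = 1.9473.
ρ_SOR = ω* − 1 ≈ 0.9473.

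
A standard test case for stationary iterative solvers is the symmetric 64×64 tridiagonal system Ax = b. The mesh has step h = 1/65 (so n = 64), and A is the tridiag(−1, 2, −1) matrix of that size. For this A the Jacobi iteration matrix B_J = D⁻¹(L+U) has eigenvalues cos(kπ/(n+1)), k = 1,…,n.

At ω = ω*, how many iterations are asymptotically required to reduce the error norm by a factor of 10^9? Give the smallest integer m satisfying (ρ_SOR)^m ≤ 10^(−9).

B_J for the 64×64 system has eigenvalues cos(kπ/65); ρ_J = cos(π/65) = 0.9988322.
√(1−ρ_J²) = |sin(π/65)| = 0.0483134
So ω* = 2/1.0483134 = 1.9078264 (Young).
and ρ(B_{ω*}) = 1.9078264 − 1 = 0.9078264.
ρ_SOR^m ≤ 10^(−9) ⇔ m ≥ 9·ln10/(−ln 0.9078264) = 20.7233/0.0967021 = 214.300; m = ⌈214.300⌉ = 215.

m = 215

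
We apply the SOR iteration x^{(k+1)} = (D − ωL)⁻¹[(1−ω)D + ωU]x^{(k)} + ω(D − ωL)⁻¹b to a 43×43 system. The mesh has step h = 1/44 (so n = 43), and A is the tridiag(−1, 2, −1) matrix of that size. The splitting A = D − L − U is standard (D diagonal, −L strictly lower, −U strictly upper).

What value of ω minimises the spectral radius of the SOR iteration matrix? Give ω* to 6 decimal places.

n=43: λ(B_J) = 1 − λ(A)/2 = cos(kπ/44); k=1 gives ρ_J = 0.997452.
√(1−ρ_J²) simplifies to sin(π/44) = 0.0713392.
[ω*] 2 ÷ (1 + 0.0713392) = 2 ÷ 1.0713392 = 1.866822.
ρ_SOR = ω* − 1 = 1.866822 − 1 = 0.866822.

ω* = 1.866822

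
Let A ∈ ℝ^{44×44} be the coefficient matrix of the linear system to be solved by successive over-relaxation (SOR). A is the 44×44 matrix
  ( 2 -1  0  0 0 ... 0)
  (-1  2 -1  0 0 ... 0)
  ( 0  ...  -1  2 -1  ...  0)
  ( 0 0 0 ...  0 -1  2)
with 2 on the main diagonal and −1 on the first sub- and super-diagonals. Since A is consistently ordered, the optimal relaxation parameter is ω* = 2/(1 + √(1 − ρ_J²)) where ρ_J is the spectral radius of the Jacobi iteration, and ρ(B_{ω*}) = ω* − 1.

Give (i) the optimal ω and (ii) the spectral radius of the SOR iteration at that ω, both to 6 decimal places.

ρ_J = max_k |cos(kπ/45)| = cos(π/45) = 0.997564
√(1−ρ_J²) simplifies to sin(π/45) = 0.0697565.
Then 2/(1+√(1−ρ_J²)) = 2/(1+0.0697565); ω* = 2/1.0697565 = 1.869584.
[ρ_SOR] ω* − 1 = 0.869584.

ω* = 1.869584, ρ_SOR = 0.869584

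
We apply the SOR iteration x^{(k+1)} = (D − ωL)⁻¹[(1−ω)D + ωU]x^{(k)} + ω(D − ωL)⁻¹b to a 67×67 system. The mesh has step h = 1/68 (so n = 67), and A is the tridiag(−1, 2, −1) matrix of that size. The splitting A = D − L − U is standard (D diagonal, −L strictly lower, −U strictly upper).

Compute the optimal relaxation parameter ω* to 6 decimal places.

spectrum of D⁻¹(L+U) = {cos(kπ/68) : 1≤k≤67}; ρ_J = cos(π/68) = 0.998933.
1 − cos²(π/68) = sin²(π/68) ⇒ √(1−ρ_J²) = sin(π/68) = 0.0461835.
Young: ω* = 2/(1+√(1−ρ_J²)) = 2/(1+0.0461835) = 2/1.0461835 = 1.911711.
ρ(B_{ω*}) = ω*−1 = 0.911711

ω* = 1.911711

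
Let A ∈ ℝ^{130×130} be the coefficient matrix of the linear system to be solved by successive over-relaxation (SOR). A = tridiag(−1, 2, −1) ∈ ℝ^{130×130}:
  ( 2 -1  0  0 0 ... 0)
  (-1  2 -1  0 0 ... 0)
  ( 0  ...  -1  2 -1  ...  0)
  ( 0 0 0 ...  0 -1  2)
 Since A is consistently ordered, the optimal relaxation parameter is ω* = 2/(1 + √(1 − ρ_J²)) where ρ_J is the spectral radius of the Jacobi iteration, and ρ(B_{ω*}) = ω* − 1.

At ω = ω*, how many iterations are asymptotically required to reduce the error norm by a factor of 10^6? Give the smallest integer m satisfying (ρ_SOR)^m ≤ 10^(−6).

m = 289

n=130: λ(B_J) = 1 − λ(A)/2 = cos(kπ/131); k=1 gives ρ_J = 0.9997125.
√(1−ρ_J²) = |sin(π/131)| = 0.0239793
Then 2/(1+√(1−ρ_J²)) = 2/(1+0.0239793); ω* = 2/1.0239793 = 1.9531645.
[ρ_SOR] ω* − 1 = 0.9531645.
6·ln10 = 13.8155; −ln(0.9531645) = 0.0479678; m = ⌈13.8155/0.0479678⌉ = ⌈288.016⌉ = 289.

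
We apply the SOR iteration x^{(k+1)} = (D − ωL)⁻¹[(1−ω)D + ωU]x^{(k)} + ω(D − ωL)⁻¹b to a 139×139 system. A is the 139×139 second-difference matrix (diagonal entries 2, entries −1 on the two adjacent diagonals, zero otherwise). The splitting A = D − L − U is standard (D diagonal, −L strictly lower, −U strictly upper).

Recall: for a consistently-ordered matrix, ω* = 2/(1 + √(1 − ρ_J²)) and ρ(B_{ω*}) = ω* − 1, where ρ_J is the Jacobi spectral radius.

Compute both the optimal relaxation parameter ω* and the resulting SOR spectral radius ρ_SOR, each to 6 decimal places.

n=139: λ(B_J) = 1 − λ(A)/2 = cos(kπ/140); k=1 gives ρ_J = 0.999748.
√(1 − cos²(π/140)) = sin(π/140) ≈ 0.0224381.
ω* = 2 / (1 + 0.0224381) = 2 / 1.0224381 ≈ 1.956109.
ρ_SOR = ω* − 1 = 1.956109 − 1 = 0.956109.

ω* = 1.956109, ρ_SOR = 0.956109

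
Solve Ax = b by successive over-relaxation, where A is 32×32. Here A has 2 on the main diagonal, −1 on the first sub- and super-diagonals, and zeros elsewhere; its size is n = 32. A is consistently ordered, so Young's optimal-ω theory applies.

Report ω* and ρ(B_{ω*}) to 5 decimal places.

ω* = 1.82639, ρ_SOR = 0.82639

[ρ_J] n=32: ρ(B_J) = cos(π/(n+1)) = cos(π/33) = 0.99547.
√(1 − cos²(π/33)) = sin(π/33) ≈ 0.095056.
ω* = 2/(1 + 0.095056) = 2/1.095056 = 1.82639.
ρ(B_{ω*}) = ω*−1 = 0.82639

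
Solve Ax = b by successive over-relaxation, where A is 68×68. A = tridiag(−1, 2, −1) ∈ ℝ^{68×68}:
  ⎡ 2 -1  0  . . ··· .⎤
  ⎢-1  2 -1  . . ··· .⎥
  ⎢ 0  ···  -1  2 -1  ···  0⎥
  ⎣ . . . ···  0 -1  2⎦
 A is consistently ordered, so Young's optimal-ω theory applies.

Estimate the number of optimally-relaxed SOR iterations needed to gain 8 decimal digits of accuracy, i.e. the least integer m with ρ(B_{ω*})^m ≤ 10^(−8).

n=68: λ(B_J) = 1 − λ(A)/2 = cos(kπ/69); k=1 gives ρ_J = 0.9989637.
1 − cos²(π/69) = sin²(π/69) ⇒ √(1−ρ_J²) = sin(π/69) = 0.0455146.
So ω* = 2/1.0455146 = 1.9129336 (Young).
ρ_SOR = ω* − 1 = 1.9129336 − 1 = 0.9129336.
m ≥ 8·ln10 / (−ln 0.9129336) = 202.221; smallest integer m = 203.

m = 203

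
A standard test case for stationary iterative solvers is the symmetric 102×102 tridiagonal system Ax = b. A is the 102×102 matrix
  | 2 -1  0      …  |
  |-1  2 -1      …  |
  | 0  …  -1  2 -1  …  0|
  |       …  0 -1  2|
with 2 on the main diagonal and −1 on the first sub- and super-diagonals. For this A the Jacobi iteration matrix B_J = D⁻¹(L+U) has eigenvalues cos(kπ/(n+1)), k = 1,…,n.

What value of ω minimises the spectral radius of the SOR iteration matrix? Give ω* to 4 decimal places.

ω* = 1.9408

spectrum of D⁻¹(L+U) = {cos(kπ/103) : 1≤k≤102}; ρ_J = cos(π/103) = 0.9995.
√(1 − cos²(π/103)) = sin(π/103) ≈ 0.03050.
[ω*] 2 ÷ (1 + 0.03050) = 2 ÷ 1.03050 = 1.9408.
At ω = 1.9408 every |λ(B_ω)| = ω−1, so ρ_SOR = 0.9408.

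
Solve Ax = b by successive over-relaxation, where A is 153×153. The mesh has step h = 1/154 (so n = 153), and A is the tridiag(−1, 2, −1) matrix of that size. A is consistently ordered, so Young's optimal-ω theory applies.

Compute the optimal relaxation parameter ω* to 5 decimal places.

ρ_J = max_k |cos(kπ/154)| = cos(π/154) = 0.99979
√(1−ρ_J²) simplifies to sin(π/154) = 0.020399.
[ω*] 2 ÷ (1 + 0.020399) = 2 ÷ 1.020399 = 1.96002.
Hence ρ(B_{ω*}) = 1.96002 − 1 = 0.96002.

ω* = 1.96002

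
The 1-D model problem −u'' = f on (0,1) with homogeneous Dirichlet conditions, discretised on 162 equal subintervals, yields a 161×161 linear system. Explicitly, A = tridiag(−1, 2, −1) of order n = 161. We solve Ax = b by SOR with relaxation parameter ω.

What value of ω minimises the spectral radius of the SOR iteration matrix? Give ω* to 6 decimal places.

With n=161, ρ(Jacobi) = cos(π/162) = 0.999812.
√(1 − cos²(π/162)) = sin(π/162) ≈ 0.0193913.
[ω*] 2 ÷ (1 + 0.0193913) = 2 ÷ 1.0193913 = 1.961955.
ρ_SOR = ω* − 1 = 1.961955 − 1 = 0.961955.

ω* = 1.961955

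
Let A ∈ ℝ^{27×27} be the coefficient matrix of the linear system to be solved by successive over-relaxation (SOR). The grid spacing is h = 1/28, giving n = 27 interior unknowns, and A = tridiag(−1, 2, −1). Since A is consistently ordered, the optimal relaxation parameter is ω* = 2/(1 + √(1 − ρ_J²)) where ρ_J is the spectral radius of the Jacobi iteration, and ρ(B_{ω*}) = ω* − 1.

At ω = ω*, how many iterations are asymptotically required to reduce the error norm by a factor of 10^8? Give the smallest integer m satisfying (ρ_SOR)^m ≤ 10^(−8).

m = 82

½·tridiag(1,0,1) at n=27: λ_k = cos(kπ/28); max |λ| at k=1 ⇒ ρ_J = cos(π/28) ≈ 0.9937122.
√(1−ρ_J²) simplifies to sin(π/28) = 0.1119645.
Then 2/(1+√(1−ρ_J²)) = 2/(1+0.1119645); ω* = 2/1.1119645 = 1.7986186.
and ρ(B_{ω*}) = 1.7986186 − 1 = 0.7986186.
ρ_SOR^m ≤ 10^(−8) ⇔ m ≥ 8·ln10/(−ln 0.7986186) = 18.4207/0.224872 = 81.916; m = ⌈81.916⌉ = 82.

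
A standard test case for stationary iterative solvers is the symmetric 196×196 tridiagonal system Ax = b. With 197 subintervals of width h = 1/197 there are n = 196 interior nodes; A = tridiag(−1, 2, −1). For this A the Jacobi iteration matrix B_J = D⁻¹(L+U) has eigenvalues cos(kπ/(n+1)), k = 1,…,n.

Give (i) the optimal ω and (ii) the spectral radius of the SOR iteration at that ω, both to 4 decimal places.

½·tridiag(1,0,1) at n=196: λ_k = cos(kπ/197); max |λ| at k=1 ⇒ ρ_J = cos(π/197) ≈ 0.9999.
√(1 − cos²(π/197)) = sin(π/197) ≈ 0.01595.
[ω*] 2 ÷ (1 + 0.01595) = 2 ÷ 1.01595 = 1.9686.
Hence ρ(B_{ω*}) = 1.9686 − 1 = 0.9686.

ω* = 1.9686, ρ_SOR = 0.9686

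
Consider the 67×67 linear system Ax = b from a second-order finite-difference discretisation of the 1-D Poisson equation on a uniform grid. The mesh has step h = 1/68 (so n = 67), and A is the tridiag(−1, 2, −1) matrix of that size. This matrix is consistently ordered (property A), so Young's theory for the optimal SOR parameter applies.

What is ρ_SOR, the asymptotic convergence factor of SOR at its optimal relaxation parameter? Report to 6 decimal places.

spectrum of D⁻¹(L+U) = {cos(kπ/68) : 1≤k≤67}; ρ_J = cos(π/68) = 0.998933.
√(1 − cos²(π/68)) = sin(π/68) ≈ 0.0461835.
[ω*] 2 ÷ (1 + 0.0461835) = 2 ÷ 1.0461835 = 1.911711.
[ρ_SOR] ω* − 1 = 0.911711.

ρ_SOR = 0.911711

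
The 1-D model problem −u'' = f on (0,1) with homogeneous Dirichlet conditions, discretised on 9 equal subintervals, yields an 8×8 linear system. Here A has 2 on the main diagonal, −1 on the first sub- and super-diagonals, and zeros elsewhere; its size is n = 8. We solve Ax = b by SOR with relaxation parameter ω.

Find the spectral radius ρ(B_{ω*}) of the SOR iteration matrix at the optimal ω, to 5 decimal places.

[ρ_J] n=8: ρ(B_J) = cos(π/(n+1)) = cos(π/9) = 0.93969.
√(1−ρ_J²) simplifies to sin(π/9) = 0.342020.
ω* = 2/(1+0.342020) = 1.49029
ρ_SOR = ω* − 1 ≈ 0.49029.

ρ_SOR = 0.49029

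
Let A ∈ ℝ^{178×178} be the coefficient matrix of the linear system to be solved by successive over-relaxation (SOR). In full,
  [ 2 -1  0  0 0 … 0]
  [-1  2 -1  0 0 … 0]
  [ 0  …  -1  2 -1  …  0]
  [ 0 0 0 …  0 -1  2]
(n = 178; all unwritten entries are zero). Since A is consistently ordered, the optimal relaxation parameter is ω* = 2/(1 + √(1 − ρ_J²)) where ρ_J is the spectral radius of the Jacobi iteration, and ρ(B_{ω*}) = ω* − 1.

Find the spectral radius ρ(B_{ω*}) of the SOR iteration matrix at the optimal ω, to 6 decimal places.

ρ_SOR = 0.965506

½·tridiag(1,0,1) at n=178: λ_k = cos(kπ/179); max |λ| at k=1 ⇒ ρ_J = cos(π/179) ≈ 0.999846.
root = sin(π/179) = 0.0175499  (since 1−cos² = sin²).
Then 2/(1+√(1−ρ_J²)) = 2/(1+0.0175499); ω* = 2/1.0175499 = 1.965506.
ρ_SOR = ω* − 1 ≈ 0.965506.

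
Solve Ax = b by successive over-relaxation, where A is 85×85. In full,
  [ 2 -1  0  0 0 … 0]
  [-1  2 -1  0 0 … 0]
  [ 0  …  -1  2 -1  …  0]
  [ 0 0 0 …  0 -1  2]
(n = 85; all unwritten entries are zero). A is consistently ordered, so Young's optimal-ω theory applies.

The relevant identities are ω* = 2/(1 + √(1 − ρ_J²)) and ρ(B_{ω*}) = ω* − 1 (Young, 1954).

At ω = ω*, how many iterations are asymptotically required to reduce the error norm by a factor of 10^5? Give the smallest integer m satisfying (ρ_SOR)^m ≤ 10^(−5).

m = 158

ρ_J = max_k |cos(kπ/86)| = cos(π/86) = 0.9993328
root = sin(π/86) = 0.0365220  (since 1−cos² = sin²).
[ω*] 2 ÷ (1 + 0.0365220) = 2 ÷ 1.0365220 = 1.9295297.
ρ_SOR = ω* − 1 ≈ 0.9295297.
(0.9295297)^m ≤ 10^{−5}  ⇒  m·ln(0.9295297) ≤ −5·ln10  ⇒  m ≥ 157.546  ⇒  m = 158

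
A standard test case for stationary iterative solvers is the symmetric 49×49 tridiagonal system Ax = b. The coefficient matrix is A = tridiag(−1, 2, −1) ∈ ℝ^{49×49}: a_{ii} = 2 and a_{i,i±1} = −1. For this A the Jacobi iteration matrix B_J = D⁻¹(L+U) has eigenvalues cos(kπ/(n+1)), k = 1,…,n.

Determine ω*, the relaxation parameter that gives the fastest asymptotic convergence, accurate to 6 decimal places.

ω* = 1.881838

[ρ_J] n=49: ρ(B_J) = cos(π/(n+1)) = cos(π/50) = 0.998027.
√(1−ρ_J²) simplifies to sin(π/50) = 0.0627905.
Then 2/(1+√(1−ρ_J²)) = 2/(1+0.0627905); ω* = 2/1.0627905 = 1.881838.
[ρ_SOR] ω* − 1 = 0.881838.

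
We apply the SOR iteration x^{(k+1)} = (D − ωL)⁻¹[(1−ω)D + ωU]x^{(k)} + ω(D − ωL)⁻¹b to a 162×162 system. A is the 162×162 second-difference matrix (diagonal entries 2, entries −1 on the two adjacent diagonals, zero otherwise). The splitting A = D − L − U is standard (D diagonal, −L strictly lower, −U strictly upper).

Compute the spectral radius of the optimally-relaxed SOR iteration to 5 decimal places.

spectrum of D⁻¹(L+U) = {cos(kπ/163) : 1≤k≤162}; ρ_J = cos(π/163) = 0.99981.
√(1−ρ_J²) simplifies to sin(π/163) = 0.019272.
ω* = 2 / (1 + 0.019272) = 2 / 1.019272 ≈ 1.96218.
ρ_SOR = ω* − 1 ≈ 0.96218.

ρ_SOR = 0.96218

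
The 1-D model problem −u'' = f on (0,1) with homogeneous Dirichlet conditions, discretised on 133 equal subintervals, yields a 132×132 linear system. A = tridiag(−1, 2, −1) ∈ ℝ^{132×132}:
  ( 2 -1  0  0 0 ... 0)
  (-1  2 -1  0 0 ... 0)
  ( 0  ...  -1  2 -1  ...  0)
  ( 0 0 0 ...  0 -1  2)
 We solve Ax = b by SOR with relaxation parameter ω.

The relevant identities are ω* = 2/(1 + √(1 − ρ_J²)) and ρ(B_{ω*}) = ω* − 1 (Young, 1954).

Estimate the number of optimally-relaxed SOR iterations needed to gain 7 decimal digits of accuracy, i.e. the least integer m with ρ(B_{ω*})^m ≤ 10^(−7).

m = 342

With n=132, ρ(Jacobi) = cos(π/133) = 0.9997210.
1 − cos²(π/133) = sin²(π/133) ⇒ √(1−ρ_J²) = sin(π/133) = 0.0236188.
ω* = 2 / (1 + 0.0236188) = 2 / 1.0236188 ≈ 1.9538524.
Hence ρ(B_{ω*}) = 1.9538524 − 1 = 0.9538524.
ρ_SOR^m ≤ 10^(−7) ⇔ m ≥ 7·ln10/(−ln 0.9538524) = 16.1181/0.0472463 = 341.151; m = ⌈341.151⌉ = 342.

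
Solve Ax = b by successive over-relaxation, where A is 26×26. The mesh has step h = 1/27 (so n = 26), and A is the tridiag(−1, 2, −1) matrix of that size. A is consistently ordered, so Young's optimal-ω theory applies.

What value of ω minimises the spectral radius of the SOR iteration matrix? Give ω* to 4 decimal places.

ω* = 1.7920

[ρ_J] n=26: ρ(B_J) = cos(π/(n+1)) = cos(π/27) = 0.9932.
√(1−ρ_J²) simplifies to sin(π/27) = 0.11609.
Young: ω* = 2/(1+√(1−ρ_J²)) = 2/(1+0.11609) = 2/1.11609 = 1.7920.
[ρ_SOR] ω* − 1 = 0.7920.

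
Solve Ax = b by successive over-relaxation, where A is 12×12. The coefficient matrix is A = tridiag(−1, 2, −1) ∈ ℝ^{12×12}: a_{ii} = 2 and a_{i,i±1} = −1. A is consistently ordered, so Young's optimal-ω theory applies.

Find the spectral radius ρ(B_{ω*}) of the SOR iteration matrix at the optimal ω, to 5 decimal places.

ρ_SOR = 0.61379

spectrum of D⁻¹(L+U) = {cos(kπ/13) : 1≤k≤12}; ρ_J = cos(π/13) = 0.97094.
√(1−ρ_J²) simplifies to sin(π/13) = 0.239316.
So ω* = 2/1.239316 = 1.61379 (Young).
Hence ρ(B_{ω*}) = 1.61379 − 1 = 0.61379.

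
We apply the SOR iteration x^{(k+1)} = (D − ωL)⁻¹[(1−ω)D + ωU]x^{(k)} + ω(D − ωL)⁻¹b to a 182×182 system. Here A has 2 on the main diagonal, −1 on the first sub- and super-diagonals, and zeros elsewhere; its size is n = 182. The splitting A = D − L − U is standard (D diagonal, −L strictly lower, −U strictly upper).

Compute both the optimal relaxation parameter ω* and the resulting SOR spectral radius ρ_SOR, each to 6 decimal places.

ω* = 1.966247, ρ_SOR = 0.966247

ρ_J = max_k |cos(kπ/183)| = cos(π/183) = 0.999853
1 − cos²(π/183) = sin²(π/183) ⇒ √(1−ρ_J²) = sin(π/183) = 0.0171663.
So ω* = 2/1.0171663 = 1.966247 (Young).
ρ_SOR = ω* − 1 ≈ 0.966247.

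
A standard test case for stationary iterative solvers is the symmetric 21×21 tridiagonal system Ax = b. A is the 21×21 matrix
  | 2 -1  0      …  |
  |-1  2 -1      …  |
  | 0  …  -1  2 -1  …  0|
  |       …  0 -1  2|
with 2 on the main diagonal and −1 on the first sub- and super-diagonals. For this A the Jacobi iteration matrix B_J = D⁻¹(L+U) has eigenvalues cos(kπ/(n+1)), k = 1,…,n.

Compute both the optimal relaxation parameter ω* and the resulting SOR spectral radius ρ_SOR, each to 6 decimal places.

ω* = 1.750831, ρ_SOR = 0.750831

With n=21, ρ(Jacobi) = cos(π/22) = 0.989821.
√(1 − cos²(π/22)) = sin(π/22) ≈ 0.1423148.
Then 2/(1+√(1−ρ_J²)) = 2/(1+0.1423148); ω* = 2/1.1423148 = 1.750831.
At ω = 1.750831 every |λ(B_ω)| = ω−1, so ρ_SOR = 0.750831.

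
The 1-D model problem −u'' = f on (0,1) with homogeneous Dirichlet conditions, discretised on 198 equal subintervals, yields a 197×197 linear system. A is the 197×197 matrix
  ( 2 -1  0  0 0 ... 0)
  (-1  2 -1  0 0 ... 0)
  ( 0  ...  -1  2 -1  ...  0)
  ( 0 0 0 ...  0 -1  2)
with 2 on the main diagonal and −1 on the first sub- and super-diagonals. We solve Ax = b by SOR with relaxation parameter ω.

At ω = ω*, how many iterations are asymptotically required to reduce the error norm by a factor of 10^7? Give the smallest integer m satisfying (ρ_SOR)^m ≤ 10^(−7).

m = 508

ρ_J = max_k |cos(kπ/198)| = cos(π/198) = 0.9998741
root = sin(π/198) = 0.0158660  (since 1−cos² = sin²).
ω* = 2/(1+0.0158660) = 1.9687636
and ρ(B_{ω*}) = 1.9687636 − 1 = 0.9687636.
m ≥ 7·ln10 / (−ln 0.9687636) = 507.901; smallest integer m = 508.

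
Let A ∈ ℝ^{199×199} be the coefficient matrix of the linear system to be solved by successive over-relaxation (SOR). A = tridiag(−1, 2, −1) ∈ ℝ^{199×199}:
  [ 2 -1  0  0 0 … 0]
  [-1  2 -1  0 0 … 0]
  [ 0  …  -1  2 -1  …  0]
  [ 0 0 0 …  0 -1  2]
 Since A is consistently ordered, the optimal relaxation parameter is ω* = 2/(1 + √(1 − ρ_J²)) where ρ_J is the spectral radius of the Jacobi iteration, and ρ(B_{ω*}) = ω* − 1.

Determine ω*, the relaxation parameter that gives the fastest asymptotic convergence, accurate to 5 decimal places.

B_J for the 199×199 system has eigenvalues cos(kπ/200); ρ_J = cos(π/200) = 0.99988.
root = sin(π/200) = 0.015707  (since 1−cos² = sin²).
[ω*] 2 ÷ (1 + 0.015707) = 2 ÷ 1.015707 = 1.96907.
ρ(B_{ω*}) = ω*−1 = 0.96907

ω* = 1.96907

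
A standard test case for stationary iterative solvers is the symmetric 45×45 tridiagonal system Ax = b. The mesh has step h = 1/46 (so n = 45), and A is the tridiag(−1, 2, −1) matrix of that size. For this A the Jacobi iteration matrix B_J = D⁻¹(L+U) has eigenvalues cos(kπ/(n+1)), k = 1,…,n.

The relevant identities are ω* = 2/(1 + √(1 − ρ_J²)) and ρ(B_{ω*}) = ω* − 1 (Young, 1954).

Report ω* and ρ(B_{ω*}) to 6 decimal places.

ω* = 1.872234, ρ_SOR = 0.872234

½·tridiag(1,0,1) at n=45: λ_k = cos(kπ/46); max |λ| at k=1 ⇒ ρ_J = cos(π/46) ≈ 0.997669.
√(1−ρ_J²) = |sin(π/46)| = 0.0682424
ω* = 2/(1+0.0682424) = 1.872234
and ρ(B_{ω*}) = 1.872234 − 1 = 0.872234.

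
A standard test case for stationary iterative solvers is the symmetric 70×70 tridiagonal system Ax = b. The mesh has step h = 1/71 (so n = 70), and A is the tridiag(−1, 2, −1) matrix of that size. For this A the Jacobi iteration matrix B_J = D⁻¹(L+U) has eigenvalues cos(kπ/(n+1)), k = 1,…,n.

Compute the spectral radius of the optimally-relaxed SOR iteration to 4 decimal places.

spectrum of D⁻¹(L+U) = {cos(kπ/71) : 1≤k≤70}; ρ_J = cos(π/71) = 0.9990.
1 − cos²(π/71) = sin²(π/71) ⇒ √(1−ρ_J²) = sin(π/71) = 0.04423.
ω* = 2/(1 + 0.04423) = 2/1.04423 = 1.9153.
Hence ρ(B_{ω*}) = 1.9153 − 1 = 0.9153.

ρ_SOR = 0.9153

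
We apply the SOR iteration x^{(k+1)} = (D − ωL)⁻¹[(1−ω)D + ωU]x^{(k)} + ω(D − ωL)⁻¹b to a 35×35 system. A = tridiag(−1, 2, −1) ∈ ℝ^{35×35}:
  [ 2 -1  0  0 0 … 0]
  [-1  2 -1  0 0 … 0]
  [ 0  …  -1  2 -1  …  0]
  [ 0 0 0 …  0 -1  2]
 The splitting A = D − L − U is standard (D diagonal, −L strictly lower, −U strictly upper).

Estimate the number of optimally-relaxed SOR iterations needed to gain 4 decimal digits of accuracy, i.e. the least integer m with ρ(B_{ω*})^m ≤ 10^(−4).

spectrum of D⁻¹(L+U) = {cos(kπ/36) : 1≤k≤35}; ρ_J = cos(π/36) = 0.9961947.
√(1 − cos²(π/36)) = sin(π/36) ≈ 0.0871557.
Then 2/(1+√(1−ρ_J²)) = 2/(1+0.0871557); ω* = 2/1.0871557 = 1.8396629.
ρ_SOR = ω* − 1 = 1.8396629 − 1 = 0.8396629.
ρ_SOR^m ≤ 10^(−4) ⇔ m ≥ 4·ln10/(−ln 0.8396629) = 9.21034/0.174755 = 52.704; m = ⌈52.704⌉ = 53.

m = 53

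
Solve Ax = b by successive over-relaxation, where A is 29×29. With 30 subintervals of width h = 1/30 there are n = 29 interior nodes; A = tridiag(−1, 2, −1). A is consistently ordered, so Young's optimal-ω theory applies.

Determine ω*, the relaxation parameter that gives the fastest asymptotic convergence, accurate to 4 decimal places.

ω* = 1.8107

B_J for the 29×29 system has eigenvalues cos(kπ/30); ρ_J = cos(π/30) = 0.9945.
1 − cos²(π/30) = sin²(π/30) ⇒ √(1−ρ_J²) = sin(π/30) = 0.10453.
Then 2/(1+√(1−ρ_J²)) = 2/(1+0.10453); ω* = 2/1.10453 = 1.8107.
ρ_SOR = ω* − 1 ≈ 0.8107.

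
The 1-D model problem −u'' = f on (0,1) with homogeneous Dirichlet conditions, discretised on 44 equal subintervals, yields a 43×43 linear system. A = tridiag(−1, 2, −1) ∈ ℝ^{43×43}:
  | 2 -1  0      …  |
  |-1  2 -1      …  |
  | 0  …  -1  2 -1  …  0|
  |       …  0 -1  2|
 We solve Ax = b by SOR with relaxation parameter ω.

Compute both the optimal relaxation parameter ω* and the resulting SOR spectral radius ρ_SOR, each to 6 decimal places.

½·tridiag(1,0,1) at n=43: λ_k = cos(kπ/44); max |λ| at k=1 ⇒ ρ_J = cos(π/44) ≈ 0.997452.
√(1−ρ_J²) = |sin(π/44)| = 0.0713392
So ω* = 2/1.0713392 = 1.866822 (Young).
ρ(B_{ω*}) = ω*−1 = 0.866822

ω* = 1.866822, ρ_SOR = 0.866822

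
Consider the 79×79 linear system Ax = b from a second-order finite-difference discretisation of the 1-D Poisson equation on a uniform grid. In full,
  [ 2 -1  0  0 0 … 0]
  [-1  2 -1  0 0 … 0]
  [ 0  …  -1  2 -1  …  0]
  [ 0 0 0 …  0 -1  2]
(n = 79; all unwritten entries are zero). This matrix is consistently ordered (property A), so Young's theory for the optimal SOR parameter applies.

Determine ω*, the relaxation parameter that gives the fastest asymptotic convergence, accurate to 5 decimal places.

spectrum of D⁻¹(L+U) = {cos(kπ/80) : 1≤k≤79}; ρ_J = cos(π/80) = 0.99923.
1 − cos²(π/80) = sin²(π/80) ⇒ √(1−ρ_J²) = sin(π/80) = 0.039260.
Then 2/(1+√(1−ρ_J²)) = 2/(1+0.039260); ω* = 2/1.039260 = 1.92445.
ρ(B_{ω*}) = ω*−1 = 0.92445

ω* = 1.92445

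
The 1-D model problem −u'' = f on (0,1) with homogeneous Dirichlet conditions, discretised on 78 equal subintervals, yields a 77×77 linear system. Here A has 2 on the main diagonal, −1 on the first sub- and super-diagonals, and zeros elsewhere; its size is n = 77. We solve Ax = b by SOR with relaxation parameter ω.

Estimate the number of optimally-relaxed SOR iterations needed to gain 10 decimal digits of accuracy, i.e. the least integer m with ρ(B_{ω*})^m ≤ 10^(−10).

ρ_J = max_k |cos(kπ/78)| = cos(π/78) = 0.9991890
√(1 − cos²(π/78)) = sin(π/78) ≈ 0.0402659.
ω* = 2 / (1 + 0.0402659) = 2 / 1.0402659 ≈ 1.9225854.
[ρ_SOR] ω* − 1 = 0.9225854.
10·ln10 = 23.0259; −ln(0.9225854) = 0.0805753; m = ⌈23.0259/0.0805753⌉ = ⌈285.769⌉ = 286.

m = 286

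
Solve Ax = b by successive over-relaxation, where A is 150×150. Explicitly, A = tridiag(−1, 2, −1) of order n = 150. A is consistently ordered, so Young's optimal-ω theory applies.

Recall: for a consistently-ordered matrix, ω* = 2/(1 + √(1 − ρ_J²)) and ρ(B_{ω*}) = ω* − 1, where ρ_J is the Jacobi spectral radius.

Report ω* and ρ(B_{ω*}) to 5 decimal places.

ω* = 1.95924, ρ_SOR = 0.95924

spectrum of D⁻¹(L+U) = {cos(kπ/151) : 1≤k≤150}; ρ_J = cos(π/151) = 0.99978.
√(1−ρ_J²) = |sin(π/151)| = 0.020804
So ω* = 2/1.020804 = 1.95924 (Young).
Hence ρ(B_{ω*}) = 1.95924 − 1 = 0.95924.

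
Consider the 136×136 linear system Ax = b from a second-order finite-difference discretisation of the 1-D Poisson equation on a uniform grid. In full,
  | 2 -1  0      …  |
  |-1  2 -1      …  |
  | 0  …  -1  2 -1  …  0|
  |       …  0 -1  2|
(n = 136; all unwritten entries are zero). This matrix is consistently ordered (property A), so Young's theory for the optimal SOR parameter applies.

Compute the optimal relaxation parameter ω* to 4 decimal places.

[ρ_J] n=136: ρ(B_J) = cos(π/(n+1)) = cos(π/137) = 0.9997.
√(1−ρ_J²) = |sin(π/137)| = 0.02293
[ω*] 2 ÷ (1 + 0.02293) = 2 ÷ 1.02293 = 1.9552.
[ρ_SOR] ω* − 1 = 0.9552.

ω* = 1.9552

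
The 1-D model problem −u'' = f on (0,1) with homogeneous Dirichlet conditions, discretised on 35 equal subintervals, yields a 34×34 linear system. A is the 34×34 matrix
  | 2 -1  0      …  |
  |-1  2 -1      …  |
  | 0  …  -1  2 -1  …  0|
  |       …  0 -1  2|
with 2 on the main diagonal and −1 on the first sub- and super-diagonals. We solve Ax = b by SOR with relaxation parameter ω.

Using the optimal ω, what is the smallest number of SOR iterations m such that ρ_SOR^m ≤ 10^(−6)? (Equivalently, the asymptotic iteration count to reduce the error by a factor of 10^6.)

m = 77

ρ_J = max_k |cos(kπ/35)| = cos(π/35) = 0.9959743
√(1−ρ_J²) simplifies to sin(π/35) = 0.0896393.
So ω* = 2/1.0896393 = 1.8354698 (Young).
ρ(B_{ω*}) = ω*−1 = 0.8354698
Need (0.8354698)^m ≤ 10^(−6): m ≥ 6·ln10/|ln 0.8354698| = 13.8155/0.179761 = 76.855 ⇒ m = 77.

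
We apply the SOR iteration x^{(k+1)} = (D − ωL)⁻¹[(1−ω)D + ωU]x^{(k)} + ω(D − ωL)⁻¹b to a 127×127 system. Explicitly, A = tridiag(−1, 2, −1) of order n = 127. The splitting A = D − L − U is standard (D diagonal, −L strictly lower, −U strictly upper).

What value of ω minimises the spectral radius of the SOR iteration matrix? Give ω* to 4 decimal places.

With n=127, ρ(Jacobi) = cos(π/128) = 0.9997.
1 − cos²(π/128) = sin²(π/128) ⇒ √(1−ρ_J²) = sin(π/128) = 0.02454.
Then 2/(1+√(1−ρ_J²)) = 2/(1+0.02454); ω* = 2/1.02454 = 1.9521.
Hence ρ(B_{ω*}) = 1.9521 − 1 = 0.9521.

ω* = 1.9521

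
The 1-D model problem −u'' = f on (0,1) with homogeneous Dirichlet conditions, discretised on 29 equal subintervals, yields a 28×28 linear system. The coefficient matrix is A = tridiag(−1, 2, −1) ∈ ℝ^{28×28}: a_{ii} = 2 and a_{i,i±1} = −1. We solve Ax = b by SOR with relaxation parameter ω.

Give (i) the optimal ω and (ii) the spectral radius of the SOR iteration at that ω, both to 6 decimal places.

ω* = 1.804860, ρ_SOR = 0.804860

With n=28, ρ(Jacobi) = cos(π/29) = 0.994138.
√(1 − cos²(π/29)) = sin(π/29) ≈ 0.1081190.
Young: ω* = 2/(1+√(1−ρ_J²)) = 2/(1+0.1081190) = 2/1.1081190 = 1.804860.
[ρ_SOR] ω* − 1 = 0.804860.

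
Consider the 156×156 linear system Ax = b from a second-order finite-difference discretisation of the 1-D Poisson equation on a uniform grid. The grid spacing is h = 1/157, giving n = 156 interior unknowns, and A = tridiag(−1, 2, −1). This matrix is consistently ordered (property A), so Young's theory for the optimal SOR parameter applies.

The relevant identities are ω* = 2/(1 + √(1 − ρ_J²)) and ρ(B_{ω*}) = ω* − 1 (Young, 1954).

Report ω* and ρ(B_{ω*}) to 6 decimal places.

ω* = 1.960767, ρ_SOR = 0.960767

½·tridiag(1,0,1) at n=156: λ_k = cos(kπ/157); max |λ| at k=1 ⇒ ρ_J = cos(π/157) ≈ 0.999800.
√(1 − cos²(π/157)) = sin(π/157) ≈ 0.0200088.
ω* = 2/(1 + 0.0200088) = 2/1.0200088 = 1.960767.
Hence ρ(B_{ω*}) = 1.960767 − 1 = 0.960767.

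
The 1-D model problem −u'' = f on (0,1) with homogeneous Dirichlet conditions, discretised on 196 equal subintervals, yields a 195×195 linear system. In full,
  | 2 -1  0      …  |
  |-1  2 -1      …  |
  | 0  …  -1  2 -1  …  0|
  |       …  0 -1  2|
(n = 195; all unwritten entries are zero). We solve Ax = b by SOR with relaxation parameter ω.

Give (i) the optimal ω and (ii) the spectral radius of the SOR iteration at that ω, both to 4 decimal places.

[ρ_J] n=195: ρ(B_J) = cos(π/(n+1)) = cos(π/196) = 0.9999.
√(1−ρ_J²) = |sin(π/196)| = 0.01603
ω* = 2/(1+0.01603) = 1.9684
ρ(B_{ω*}) = ω*−1 = 0.9684

ω* = 1.9684, ρ_SOR = 0.9684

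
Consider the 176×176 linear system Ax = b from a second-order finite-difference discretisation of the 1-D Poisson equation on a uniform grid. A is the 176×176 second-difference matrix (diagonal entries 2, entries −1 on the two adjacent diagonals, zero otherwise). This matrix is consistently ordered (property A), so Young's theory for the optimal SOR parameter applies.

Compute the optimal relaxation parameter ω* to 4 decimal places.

ω* = 1.9651

B_J for the 176×176 system has eigenvalues cos(kπ/177); ρ_J = cos(π/177) = 0.9998.
root = sin(π/177) = 0.01775  (since 1−cos² = sin²).
ω* = 2 / (1 + 0.01775) = 2 / 1.01775 ≈ 1.9651.
and ρ(B_{ω*}) = 1.9651 − 1 = 0.9651.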